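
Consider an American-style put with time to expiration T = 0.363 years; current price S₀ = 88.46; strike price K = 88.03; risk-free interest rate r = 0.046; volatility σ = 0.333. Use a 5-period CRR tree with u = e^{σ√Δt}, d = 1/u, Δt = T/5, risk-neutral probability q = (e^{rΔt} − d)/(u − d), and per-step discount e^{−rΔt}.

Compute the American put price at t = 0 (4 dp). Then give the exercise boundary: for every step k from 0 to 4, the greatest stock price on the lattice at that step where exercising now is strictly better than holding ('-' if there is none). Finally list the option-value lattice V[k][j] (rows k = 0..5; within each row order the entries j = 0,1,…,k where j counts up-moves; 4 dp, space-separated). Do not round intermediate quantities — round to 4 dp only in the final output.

price = 6.5673
boundary = - - - 67.5843 73.9287
tree:
6.5673
9.9962 3.1303
14.6473 5.3412 0.9066
20.4457 8.8589 1.8056 0.0000
26.2456 14.1013 3.5959 0.0000 0.0000
31.5478 20.4457 7.1614 0.0000 0.0000 0.0000

Δt=0.07260, u=1.09387, d=0.91418, q=0.49620, disc=e^(-rΔt)=0.99667
k=5 terminal: V=max(K-S,0) → 31.5478 20.4457 7.1614 0.0000 0.0000 0.0000
k=4: j=0 S=61.7844 intr=26.2456 cont=25.9521 V=26.2456[EX]; j=1 S=73.9287 intr=14.1013 cont=13.8078 V=14.1013[EX]; j=2 S=88.4600 intr=0.0000 cont=3.5959 V=3.5959[hold]; j=3 S=105.8476 intr=0.0000 cont=0.0000 V=0.0000[hold]; j=4 S=126.6528 intr=0.0000 cont=0.0000 V=0.0000[hold]  S*(4)=73.9287
k=3: j=0 S=67.5843 intr=20.4457 cont=20.1522 V=20.4457[EX]; j=1 S=80.8686 intr=7.1614 cont=8.8589 V=8.8589[hold]; j=2 S=96.7640 intr=0.0000 cont=1.8056 V=1.8056[hold]; j=3 S=115.7838 intr=0.0000 cont=0.0000 V=0.0000[hold]  S*(3)=67.5843
k=2: j=0 S=73.9287 intr=14.1013 cont=14.6473 V=14.6473[hold]; j=1 S=88.4600 intr=0.0000 cont=5.3412 V=5.3412[hold]; j=2 S=105.8476 intr=0.0000 cont=0.9066 V=0.9066[hold]  S*(2)=-
k=1: j=0 S=80.8686 intr=7.1614 cont=9.9962 V=9.9962[hold]; j=1 S=96.7640 intr=0.0000 cont=3.1303 V=3.1303[hold]  S*(1)=-
k=0: j=0 S=88.4600 intr=0.0000 cont=6.5673 V=6.5673[hold]  S*(0)=-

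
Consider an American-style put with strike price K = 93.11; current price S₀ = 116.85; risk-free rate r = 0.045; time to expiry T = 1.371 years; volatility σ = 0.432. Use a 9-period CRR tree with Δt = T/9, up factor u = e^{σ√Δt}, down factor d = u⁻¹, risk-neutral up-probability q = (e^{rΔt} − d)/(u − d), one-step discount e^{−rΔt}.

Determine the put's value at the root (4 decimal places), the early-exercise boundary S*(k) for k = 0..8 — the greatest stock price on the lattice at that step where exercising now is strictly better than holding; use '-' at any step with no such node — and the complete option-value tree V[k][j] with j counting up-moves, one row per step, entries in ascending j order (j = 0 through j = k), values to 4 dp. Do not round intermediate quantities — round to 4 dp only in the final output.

price = 9.1292
boundary = - - - - - 50.2920 59.5284 50.2920 59.5284
tree:
9.1292
13.2385 4.7773
18.6935 7.4778 1.8998
25.5899 11.4386 3.2643 0.4385
33.7909 17.0109 5.5239 0.8462 0.0000
42.8180 24.4286 9.1632 1.6330 0.0000 0.0000
50.6214 33.5816 14.7945 3.1514 0.0000 0.0000 0.0000
57.2140 42.8180 22.9760 6.0816 0.0000 0.0000 0.0000 0.0000
62.7836 50.6214 33.5816 11.7363 0.0000 0.0000 0.0000 0.0000 0.0000
67.4891 57.2140 42.8180 22.6487 0.0000 0.0000 0.0000 0.0000 0.0000 0.0000

Δt=0.15233  u=1.18366  d=0.84484  q=0.47825  discount=0.99317
step 9 (expiry): payoffs max(K−S,0) = 67.4891 57.2140 42.8180 22.6487 0.0000 0.0000 0.0000 0.0000 0.0000 0.0000
step 8: (k=8,j=0): S=30.3264, (K−S)⁺=62.7836, hold=62.1475 ⇒ V=62.7836 exercise | (k=8,j=1): S=42.4886, (K−S)⁺=50.6214, hold=49.9853 ⇒ V=50.6214 exercise | (k=8,j=2): S=59.5284, (K−S)⁺=33.5816, hold=32.9455 ⇒ V=33.5816 exercise | (k=8,j=3): S=83.4020, (K−S)⁺=9.7080, hold=11.7363 ⇒ V=11.7363 continue | (k=8,j=4): S=116.8500, (K−S)⁺=0.0000, hold=0.0000 ⇒ V=0.0000 continue | (k=8,j=5): S=163.7121, (K−S)⁺=0.0000, hold=0.0000 ⇒ V=0.0000 continue | (k=8,j=6): S=229.3680, (K−S)⁺=0.0000, hold=0.0000 ⇒ V=0.0000 continue | (k=8,j=7): S=321.3549, (K−S)⁺=0.0000, hold=0.0000 ⇒ V=0.0000 continue | (k=8,j=8): S=450.2327, (K−S)⁺=0.0000, hold=0.0000 ⇒ V=0.0000 continue  boundary S*=59.5284
step 7: (k=7,j=0): S=35.8960, (K−S)⁺=57.2140, hold=56.5779 ⇒ V=57.2140 exercise | (k=7,j=1): S=50.2920, (K−S)⁺=42.8180, hold=42.1820 ⇒ V=42.8180 exercise | (k=7,j=2): S=70.4613, (K−S)⁺=22.6487, hold=22.9760 ⇒ V=22.9760 continue | (k=7,j=3): S=98.7194, (K−S)⁺=0.0000, hold=6.0816 ⇒ V=6.0816 continue | (k=7,j=4): S=138.3104, (K−S)⁺=0.0000, hold=0.0000 ⇒ V=0.0000 continue | (k=7,j=5): S=193.7791, (K−S)⁺=0.0000, hold=0.0000 ⇒ V=0.0000 continue | (k=7,j=6): S=271.4932, (K−S)⁺=0.0000, hold=0.0000 ⇒ V=0.0000 continue | (k=7,j=7): S=380.3741, (K−S)⁺=0.0000, hold=0.0000 ⇒ V=0.0000 continue  boundary S*=50.2920
step 6: (k=6,j=0): S=42.4886, (K−S)⁺=50.6214, hold=49.9853 ⇒ V=50.6214 exercise | (k=6,j=1): S=59.5284, (K−S)⁺=33.5816, hold=33.1009 ⇒ V=33.5816 exercise | (k=6,j=2): S=83.4020, (K−S)⁺=9.7080, hold=14.7945 ⇒ V=14.7945 continue | (k=6,j=3): S=116.8500, (K−S)⁺=0.0000, hold=3.1514 ⇒ V=3.1514 continue | (k=6,j=4): S=163.7121, (K−S)⁺=0.0000, hold=0.0000 ⇒ V=0.0000 continue | (k=6,j=5): S=229.3680, (K−S)⁺=0.0000, hold=0.0000 ⇒ V=0.0000 continue | (k=6,j=6): S=321.3549, (K−S)⁺=0.0000, hold=0.0000 ⇒ V=0.0000 continue  boundary S*=59.5284
step 5: (k=5,j=0): S=50.2920, (K−S)⁺=42.8180, hold=42.1820 ⇒ V=42.8180 exercise | (k=5,j=1): S=70.4613, (K−S)⁺=22.6487, hold=24.4286 ⇒ V=24.4286 continue | (k=5,j=2): S=98.7194, (K−S)⁺=0.0000, hold=9.1632 ⇒ V=9.1632 continue | (k=5,j=3): S=138.3104, (K−S)⁺=0.0000, hold=1.6330 ⇒ V=1.6330 continue | (k=5,j=4): S=193.7791, (K−S)⁺=0.0000, hold=0.0000 ⇒ V=0.0000 continue | (k=5,j=5): S=271.4932, (K−S)⁺=0.0000, hold=0.0000 ⇒ V=0.0000 continue  boundary S*=50.2920
step 4: (k=4,j=0): S=59.5284, (K−S)⁺=33.5816, hold=33.7909 ⇒ V=33.7909 continue | (k=4,j=1): S=83.4020, (K−S)⁺=9.7080, hold=17.0109 ⇒ V=17.0109 continue | (k=4,j=2): S=116.8500, (K−S)⁺=0.0000, hold=5.5239 ⇒ V=5.5239 continue | (k=4,j=3): S=163.7121, (K−S)⁺=0.0000, hold=0.8462 ⇒ V=0.8462 continue | (k=4,j=4): S=229.3680, (K−S)⁺=0.0000, hold=0.0000 ⇒ V=0.0000 continue  boundary S*=-
step 3: (k=3,j=0): S=70.4613, (K−S)⁺=22.6487, hold=25.5899 ⇒ V=25.5899 continue | (k=3,j=1): S=98.7194, (K−S)⁺=0.0000, hold=11.4386 ⇒ V=11.4386 continue | (k=3,j=2): S=138.3104, (K−S)⁺=0.0000, hold=3.2643 ⇒ V=3.2643 continue | (k=3,j=3): S=193.7791, (K−S)⁺=0.0000, hold=0.4385 ⇒ V=0.4385 continue  boundary S*=-
step 2: (k=2,j=0): S=83.4020, (K−S)⁺=9.7080, hold=18.6935 ⇒ V=18.6935 continue | (k=2,j=1): S=116.8500, (K−S)⁺=0.0000, hold=7.4778 ⇒ V=7.4778 continue | (k=2,j=2): S=163.7121, (K−S)⁺=0.0000, hold=1.8998 ⇒ V=1.8998 continue  boundary S*=-
step 1: (k=1,j=0): S=98.7194, (K−S)⁺=0.0000, hold=13.2385 ⇒ V=13.2385 continue | (k=1,j=1): S=138.3104, (K−S)⁺=0.0000, hold=4.7773 ⇒ V=4.7773 continue  boundary S*=-
step 0: (k=0,j=0): S=116.8500, (K−S)⁺=0.0000, hold=9.1292 ⇒ V=9.1292 continue  boundary S*=-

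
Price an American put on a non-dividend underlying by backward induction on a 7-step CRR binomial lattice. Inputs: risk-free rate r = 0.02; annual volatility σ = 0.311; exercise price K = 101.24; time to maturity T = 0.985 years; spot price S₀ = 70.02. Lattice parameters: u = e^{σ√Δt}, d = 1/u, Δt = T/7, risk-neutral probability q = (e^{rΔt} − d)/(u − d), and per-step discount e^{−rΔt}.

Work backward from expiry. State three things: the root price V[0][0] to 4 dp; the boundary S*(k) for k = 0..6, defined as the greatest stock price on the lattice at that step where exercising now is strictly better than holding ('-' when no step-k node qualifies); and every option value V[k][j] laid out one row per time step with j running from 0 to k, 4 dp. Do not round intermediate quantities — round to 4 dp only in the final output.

price = 31.7147
boundary = - 62.3098 55.4486 62.3098 70.0200 78.6842 88.4206
tree:
31.7147
38.9302 24.1738
45.7914 31.3130 16.6706
51.8971 38.9302 23.3397 9.6270
57.3304 45.7914 31.2200 15.0381 3.8893
62.1655 51.8971 38.9302 22.5558 7.0764 0.4994
66.4681 57.3304 45.7914 31.2200 12.8194 0.9685 0.0000
70.2970 62.1655 51.8971 38.9302 22.5558 1.8783 0.0000 0.0000

Δt=0.14071  u=1.12374  d=0.88989  q=0.48292  discount=0.99719
step 7 (expiry): payoffs max(K−S,0) = 70.2970 62.1655 51.8971 38.9302 22.5558 1.8783 0.0000 0.0000
step 6: (k=6,j=0): S=34.7719, (K−S)⁺=66.4681, hold=66.1836 ⇒ V=66.4681 exercise | (k=6,j=1): S=43.9096, (K−S)⁺=57.3304, hold=57.0459 ⇒ V=57.3304 exercise | (k=6,j=2): S=55.4486, (K−S)⁺=45.7914, hold=45.5069 ⇒ V=45.7914 exercise | (k=6,j=3): S=70.0200, (K−S)⁺=31.2200, hold=30.9355 ⇒ V=31.2200 exercise | (k=6,j=4): S=88.4206, (K−S)⁺=12.8194, hold=12.5349 ⇒ V=12.8194 exercise | (k=6,j=5): S=111.6567, (K−S)⁺=0.0000, hold=0.9685 ⇒ V=0.9685 continue | (k=6,j=6): S=140.9990, (K−S)⁺=0.0000, hold=0.0000 ⇒ V=0.0000 continue  boundary S*=88.4206
step 5: (k=5,j=0): S=39.0745, (K−S)⁺=62.1655, hold=61.8810 ⇒ V=62.1655 exercise | (k=5,j=1): S=49.3429, (K−S)⁺=51.8971, hold=51.6125 ⇒ V=51.8971 exercise | (k=5,j=2): S=62.3098, (K−S)⁺=38.9302, hold=38.6457 ⇒ V=38.9302 exercise | (k=5,j=3): S=78.6842, (K−S)⁺=22.5558, hold=22.2712 ⇒ V=22.5558 exercise | (k=5,j=4): S=99.3617, (K−S)⁺=1.8783, hold=7.0764 ⇒ V=7.0764 continue | (k=5,j=5): S=125.4731, (K−S)⁺=0.0000, hold=0.4994 ⇒ V=0.4994 continue  boundary S*=78.6842
step 4: (k=4,j=0): S=43.9096, (K−S)⁺=57.3304, hold=57.0459 ⇒ V=57.3304 exercise | (k=4,j=1): S=55.4486, (K−S)⁺=45.7914, hold=45.5069 ⇒ V=45.7914 exercise | (k=4,j=2): S=70.0200, (K−S)⁺=31.2200, hold=30.9355 ⇒ V=31.2200 exercise | (k=4,j=3): S=88.4206, (K−S)⁺=12.8194, hold=15.0381 ⇒ V=15.0381 continue | (k=4,j=4): S=111.6567, (K−S)⁺=0.0000, hold=3.8893 ⇒ V=3.8893 continue  boundary S*=70.0200
step 3: (k=3,j=0): S=49.3429, (K−S)⁺=51.8971, hold=51.6125 ⇒ V=51.8971 exercise | (k=3,j=1): S=62.3098, (K−S)⁺=38.9302, hold=38.6457 ⇒ V=38.9302 exercise | (k=3,j=2): S=78.6842, (K−S)⁺=22.5558, hold=23.3397 ⇒ V=23.3397 continue | (k=3,j=3): S=99.3617, (K−S)⁺=1.8783, hold=9.6270 ⇒ V=9.6270 continue  boundary S*=62.3098
step 2: (k=2,j=0): S=55.4486, (K−S)⁺=45.7914, hold=45.5069 ⇒ V=45.7914 exercise | (k=2,j=1): S=70.0200, (K−S)⁺=31.2200, hold=31.3130 ⇒ V=31.3130 continue | (k=2,j=2): S=88.4206, (K−S)⁺=12.8194, hold=16.6706 ⇒ V=16.6706 continue  boundary S*=55.4486
step 1: (k=1,j=0): S=62.3098, (K−S)⁺=38.9302, hold=38.6905 ⇒ V=38.9302 exercise | (k=1,j=1): S=78.6842, (K−S)⁺=22.5558, hold=24.1738 ⇒ V=24.1738 continue  boundary S*=62.3098
step 0: (k=0,j=0): S=70.0200, (K−S)⁺=31.2200, hold=31.7147 ⇒ V=31.7147 continue  boundary S*=-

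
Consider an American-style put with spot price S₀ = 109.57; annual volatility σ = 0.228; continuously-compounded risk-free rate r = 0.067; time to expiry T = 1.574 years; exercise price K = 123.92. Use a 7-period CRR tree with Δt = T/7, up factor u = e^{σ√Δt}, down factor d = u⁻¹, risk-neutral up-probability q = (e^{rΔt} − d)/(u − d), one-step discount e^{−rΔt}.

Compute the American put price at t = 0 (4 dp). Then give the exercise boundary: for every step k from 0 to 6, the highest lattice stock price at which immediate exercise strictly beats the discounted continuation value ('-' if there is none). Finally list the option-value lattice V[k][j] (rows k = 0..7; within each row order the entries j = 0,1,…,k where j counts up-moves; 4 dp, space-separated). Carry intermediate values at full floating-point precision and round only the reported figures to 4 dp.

price = 16.7452
boundary = - 98.3417 88.2640 98.3417 88.2640 98.3417 109.5700
tree:
16.7452
25.5783 9.7810
35.6560 16.1201 4.7205
44.7009 25.5783 8.6124 1.5778
52.8190 35.6560 15.2051 3.3060 0.1678
60.1052 44.7009 25.5783 6.9020 0.3727 0.0000
66.6447 52.8190 35.6560 14.3500 0.8281 0.0000 0.0000
72.5140 60.1052 44.7009 25.5783 1.8397 0.0000 0.0000 0.0000

Δt=0.22486, u=1.11418, d=0.89752, q=0.54306, disc=e^(-rΔt)=0.98505
k=7 terminal: V=max(K-S,0) → 72.5140 60.1052 44.7009 25.5783 1.8397 0.0000 0.0000 0.0000
k=6: j=0 S=57.2753 intr=66.6447 cont=64.7917 V=66.6447[EX]; j=1 S=71.1010 intr=52.8190 cont=50.9661 V=52.8190[EX]; j=2 S=88.2640 intr=35.6560 cont=33.8031 V=35.6560[EX]; j=3 S=109.5700 intr=14.3500 cont=12.4971 V=14.3500[EX]; j=4 S=136.0190 intr=0.0000 cont=0.8281 V=0.8281[hold]; j=5 S=168.8525 intr=0.0000 cont=0.0000 V=0.0000[hold]; j=6 S=209.6117 intr=0.0000 cont=0.0000 V=0.0000[hold]  S*(6)=109.5700
k=5: j=0 S=63.8148 intr=60.1052 cont=58.2522 V=60.1052[EX]; j=1 S=79.2191 intr=44.7009 cont=42.8480 V=44.7009[EX]; j=2 S=98.3417 intr=25.5783 cont=23.7254 V=25.5783[EX]; j=3 S=122.0803 intr=1.8397 cont=6.9020 V=6.9020[hold]; j=4 S=151.5492 intr=0.0000 cont=0.3727 V=0.3727[hold]; j=5 S=188.1315 intr=0.0000 cont=0.0000 V=0.0000[hold]  S*(5)=98.3417
k=4: j=0 S=71.1010 intr=52.8190 cont=50.9661 V=52.8190[EX]; j=1 S=88.2640 intr=35.6560 cont=33.8031 V=35.6560[EX]; j=2 S=109.5700 intr=14.3500 cont=15.2051 V=15.2051[hold]; j=3 S=136.0190 intr=0.0000 cont=3.3060 V=3.3060[hold]; j=4 S=168.8525 intr=0.0000 cont=0.1678 V=0.1678[hold]  S*(4)=88.2640
k=3: j=0 S=79.2191 intr=44.7009 cont=42.8480 V=44.7009[EX]; j=1 S=98.3417 intr=25.5783 cont=24.1828 V=25.5783[EX]; j=2 S=122.0803 intr=1.8397 cont=8.6124 V=8.6124[hold]; j=3 S=151.5492 intr=0.0000 cont=1.5778 V=1.5778[hold]  S*(3)=98.3417
k=2: j=0 S=88.2640 intr=35.6560 cont=33.8031 V=35.6560[EX]; j=1 S=109.5700 intr=14.3500 cont=16.1201 V=16.1201[hold]; j=2 S=136.0190 intr=0.0000 cont=4.7205 V=4.7205[hold]  S*(2)=88.2640
k=1: j=0 S=98.3417 intr=25.5783 cont=24.6723 V=25.5783[EX]; j=1 S=122.0803 intr=1.8397 cont=9.7810 V=9.7810[hold]  S*(1)=98.3417
k=0: j=0 S=109.5700 intr=14.3500 cont=16.7452 V=16.7452[hold]  S*(0)=-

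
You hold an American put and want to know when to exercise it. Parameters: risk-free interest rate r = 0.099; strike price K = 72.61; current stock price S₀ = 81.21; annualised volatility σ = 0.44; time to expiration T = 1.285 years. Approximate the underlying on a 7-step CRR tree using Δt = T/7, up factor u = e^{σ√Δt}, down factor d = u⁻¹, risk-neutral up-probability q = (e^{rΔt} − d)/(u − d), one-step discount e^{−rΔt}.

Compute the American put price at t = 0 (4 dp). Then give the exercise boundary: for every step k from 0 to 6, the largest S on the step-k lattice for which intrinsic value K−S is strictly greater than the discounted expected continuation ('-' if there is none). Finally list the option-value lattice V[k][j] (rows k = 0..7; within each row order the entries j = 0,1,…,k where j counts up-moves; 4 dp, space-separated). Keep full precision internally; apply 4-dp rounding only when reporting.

Δt=0.18357, u=1.20746, d=0.82818, q=0.50136, disc=e^(-rΔt)=0.98199
k=7 terminal: V=max(K-S,0) → 50.9080 40.9693 26.4792 5.3531 0.0000 0.0000 0.0000 0.0000
k=6: j=0 S=26.2043 intr=46.4057 cont=45.0980 V=46.4057[EX]; j=1 S=38.2048 intr=34.4052 cont=33.0975 V=34.4052[EX]; j=2 S=55.7011 intr=16.9089 cont=15.6012 V=16.9089[EX]; j=3 S=81.2100 intr=0.0000 cont=2.6212 V=2.6212[hold]; j=4 S=118.4009 intr=0.0000 cont=0.0000 V=0.0000[hold]; j=5 S=172.6238 intr=0.0000 cont=0.0000 V=0.0000[hold]; j=6 S=251.6785 intr=0.0000 cont=0.0000 V=0.0000[hold]  S*(6)=55.7011
k=5: j=0 S=31.6407 intr=40.9693 cont=39.6617 V=40.9693[EX]; j=1 S=46.1308 intr=26.4792 cont=25.1715 V=26.4792[EX]; j=2 S=67.2569 intr=5.3531 cont=9.5700 V=9.5700[hold]; j=3 S=98.0578 intr=0.0000 cont=1.2835 V=1.2835[hold]; j=4 S=142.9644 intr=0.0000 cont=0.0000 V=0.0000[hold]; j=5 S=208.4363 intr=0.0000 cont=0.0000 V=0.0000[hold]  S*(5)=46.1308
k=4: j=0 S=38.2048 intr=34.4052 cont=33.0975 V=34.4052[EX]; j=1 S=55.7011 intr=16.9089 cont=17.6773 V=17.6773[hold]; j=2 S=81.2100 intr=0.0000 cont=5.3179 V=5.3179[hold]; j=3 S=118.4009 intr=0.0000 cont=0.6285 V=0.6285[hold]; j=4 S=172.6238 intr=0.0000 cont=0.0000 V=0.0000[hold]  S*(4)=38.2048
k=3: j=0 S=46.1308 intr=26.4792 cont=25.5499 V=26.4792[EX]; j=1 S=67.2569 intr=5.3531 cont=11.2740 V=11.2740[hold]; j=2 S=98.0578 intr=0.0000 cont=2.9134 V=2.9134[hold]; j=3 S=142.9644 intr=0.0000 cont=0.3077 V=0.3077[hold]  S*(3)=46.1308
k=2: j=0 S=55.7011 intr=16.9089 cont=18.5163 V=18.5163[hold]; j=1 S=81.2100 intr=0.0000 cont=6.9547 V=6.9547[hold]; j=2 S=118.4009 intr=0.0000 cont=1.5781 V=1.5781[hold]  S*(2)=-
k=1: j=0 S=67.2569 intr=5.3531 cont=12.4907 V=12.4907[hold]; j=1 S=98.0578 intr=0.0000 cont=4.1824 V=4.1824[hold]  S*(1)=-
k=0: j=0 S=81.2100 intr=0.0000 cont=8.1752 V=8.1752[hold]  S*(0)=-

price = 8.1752
boundary = - - - 46.1308 38.2048 46.1308 55.7011
tree:
8.1752
12.4907 4.1824
18.5163 6.9547 1.5781
26.4792 11.2740 2.9134 0.3077
34.4052 17.6773 5.3179 0.6285 0.0000
40.9693 26.4792 9.5700 1.2835 0.0000 0.0000
46.4057 34.4052 16.9089 2.6212 0.0000 0.0000 0.0000
50.9080 40.9693 26.4792 5.3531 0.0000 0.0000 0.0000 0.0000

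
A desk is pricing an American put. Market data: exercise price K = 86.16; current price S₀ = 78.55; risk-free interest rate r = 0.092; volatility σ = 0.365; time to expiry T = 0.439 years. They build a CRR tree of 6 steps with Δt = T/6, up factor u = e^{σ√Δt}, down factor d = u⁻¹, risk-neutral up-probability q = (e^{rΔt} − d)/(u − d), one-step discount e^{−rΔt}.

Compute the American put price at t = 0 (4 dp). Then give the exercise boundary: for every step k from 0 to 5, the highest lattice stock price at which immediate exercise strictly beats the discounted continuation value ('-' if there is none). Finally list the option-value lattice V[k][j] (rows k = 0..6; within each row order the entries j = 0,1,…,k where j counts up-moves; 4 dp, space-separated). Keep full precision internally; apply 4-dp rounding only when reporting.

price = 10.9338
boundary = - - 64.4748 58.4134 64.4748 71.1653
tree:
10.9338
15.6963 6.4936
21.6852 10.1385 3.0706
27.7466 15.2123 5.3880 0.8802
33.2382 21.6852 9.1821 1.8065 0.0000
38.2135 27.7466 14.9947 3.7078 0.0000 0.0000
42.7211 33.2382 21.6852 7.6100 0.0000 0.0000 0.0000

params: Δt=0.07317 u=1.10377 d=0.90599 q=0.50949 e^(-rΔt)=0.99329
t_6 payoffs: 42.7211 33.2382 21.6852 7.6100 0.0000 0.0000 0.0000
t_5: node(5,0) S=47.9465 payoff=38.2135 vs cont=37.6355 → 38.2135 [stop]  node(5,1) S=58.4134 payoff=27.7466 vs cont=27.1686 → 27.7466 [stop]  node(5,2) S=71.1653 payoff=14.9947 vs cont=14.4167 → 14.9947 [stop]  node(5,3) S=86.7010 payoff=0.0000 vs cont=3.7078 → 3.7078 [wait]  node(5,4) S=105.6282 payoff=0.0000 vs cont=0.0000 → 0.0000 [wait]  node(5,5) S=128.6873 payoff=0.0000 vs cont=0.0000 → 0.0000 [wait]  ⇒ S*(5)=71.1653
t_4: node(4,0) S=52.9218 payoff=33.2382 vs cont=32.6602 → 33.2382 [stop]  node(4,1) S=64.4748 payoff=21.6852 vs cont=21.1071 → 21.6852 [stop]  node(4,2) S=78.5500 payoff=7.6100 vs cont=9.1821 → 9.1821 [wait]  node(4,3) S=95.6978 payoff=0.0000 vs cont=1.8065 → 1.8065 [wait]  node(4,4) S=116.5891 payoff=0.0000 vs cont=0.0000 → 0.0000 [wait]  ⇒ S*(4)=64.4748
t_3: node(3,0) S=58.4134 payoff=27.7466 vs cont=27.1686 → 27.7466 [stop]  node(3,1) S=71.1653 payoff=14.9947 vs cont=15.2123 → 15.2123 [wait]  node(3,2) S=86.7010 payoff=0.0000 vs cont=5.3880 → 5.3880 [wait]  node(3,3) S=105.6282 payoff=0.0000 vs cont=0.8802 → 0.8802 [wait]  ⇒ S*(3)=58.4134
t_2: node(2,0) S=64.4748 payoff=21.6852 vs cont=21.2172 → 21.6852 [stop]  node(2,1) S=78.5500 payoff=7.6100 vs cont=10.1385 → 10.1385 [wait]  node(2,2) S=95.6978 payoff=0.0000 vs cont=3.0706 → 3.0706 [wait]  ⇒ S*(2)=64.4748
t_1: node(1,0) S=71.1653 payoff=14.9947 vs cont=15.6963 → 15.6963 [wait]  node(1,1) S=86.7010 payoff=0.0000 vs cont=6.4936 → 6.4936 [wait]  ⇒ S*(1)=-
t_0: node(0,0) S=78.5500 payoff=7.6100 vs cont=10.9338 → 10.9338 [wait]  ⇒ S*(0)=-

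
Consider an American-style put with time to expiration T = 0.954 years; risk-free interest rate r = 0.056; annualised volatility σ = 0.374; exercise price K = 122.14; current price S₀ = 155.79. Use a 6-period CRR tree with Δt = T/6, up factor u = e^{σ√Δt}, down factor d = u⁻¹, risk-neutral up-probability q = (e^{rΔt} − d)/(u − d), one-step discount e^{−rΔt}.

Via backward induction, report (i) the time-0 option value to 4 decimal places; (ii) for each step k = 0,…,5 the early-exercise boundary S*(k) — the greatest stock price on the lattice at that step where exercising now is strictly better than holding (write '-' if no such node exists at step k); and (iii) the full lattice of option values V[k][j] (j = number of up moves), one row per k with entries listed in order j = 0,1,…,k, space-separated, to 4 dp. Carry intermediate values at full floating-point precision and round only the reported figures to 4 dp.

price = 6.1337
boundary = - - - - 85.7968 99.5952
tree:
6.1337
10.0070 2.2564
15.9369 4.0821 0.4173
24.5930 7.3122 0.8299 0.0000
36.3432 12.9392 1.6504 0.0000 0.0000
48.2299 22.5448 3.2822 0.0000 0.0000 0.0000
58.4697 36.3432 6.5273 0.0000 0.0000 0.0000 0.0000

Δt=0.15900, u=1.16083, d=0.86146, q=0.49266, disc=e^(-rΔt)=0.99114
k=6 terminal: V=max(K-S,0) → 58.4697 36.3432 6.5273 0.0000 0.0000 0.0000 0.0000
k=5: j=0 S=73.9101 intr=48.2299 cont=47.1471 V=48.2299[EX]; j=1 S=99.5952 intr=22.5448 cont=21.4621 V=22.5448[EX]; j=2 S=134.2062 intr=0.0000 cont=3.2822 V=3.2822[hold]; j=3 S=180.8451 intr=0.0000 cont=0.0000 V=0.0000[hold]; j=4 S=243.6918 intr=0.0000 cont=0.0000 V=0.0000[hold]; j=5 S=328.3788 intr=0.0000 cont=0.0000 V=0.0000[hold]  S*(5)=99.5952
k=4: j=0 S=85.7968 intr=36.3432 cont=35.2605 V=36.3432[EX]; j=1 S=115.6127 intr=6.5273 cont=12.9392 V=12.9392[hold]; j=2 S=155.7900 intr=0.0000 cont=1.6504 V=1.6504[hold]; j=3 S=209.9297 intr=0.0000 cont=0.0000 V=0.0000[hold]; j=4 S=282.8837 intr=0.0000 cont=0.0000 V=0.0000[hold]  S*(4)=85.7968
k=3: j=0 S=99.5952 intr=22.5448 cont=24.5930 V=24.5930[hold]; j=1 S=134.2062 intr=0.0000 cont=7.3122 V=7.3122[hold]; j=2 S=180.8451 intr=0.0000 cont=0.8299 V=0.8299[hold]; j=3 S=243.6918 intr=0.0000 cont=0.0000 V=0.0000[hold]  S*(3)=-
k=2: j=0 S=115.6127 intr=6.5273 cont=15.9369 V=15.9369[hold]; j=1 S=155.7900 intr=0.0000 cont=4.0821 V=4.0821[hold]; j=2 S=209.9297 intr=0.0000 cont=0.4173 V=0.4173[hold]  S*(2)=-
k=1: j=0 S=134.2062 intr=0.0000 cont=10.0070 V=10.0070[hold]; j=1 S=180.8451 intr=0.0000 cont=2.2564 V=2.2564[hold]  S*(1)=-
k=0: j=0 S=155.7900 intr=0.0000 cont=6.1337 V=6.1337[hold]  S*(0)=-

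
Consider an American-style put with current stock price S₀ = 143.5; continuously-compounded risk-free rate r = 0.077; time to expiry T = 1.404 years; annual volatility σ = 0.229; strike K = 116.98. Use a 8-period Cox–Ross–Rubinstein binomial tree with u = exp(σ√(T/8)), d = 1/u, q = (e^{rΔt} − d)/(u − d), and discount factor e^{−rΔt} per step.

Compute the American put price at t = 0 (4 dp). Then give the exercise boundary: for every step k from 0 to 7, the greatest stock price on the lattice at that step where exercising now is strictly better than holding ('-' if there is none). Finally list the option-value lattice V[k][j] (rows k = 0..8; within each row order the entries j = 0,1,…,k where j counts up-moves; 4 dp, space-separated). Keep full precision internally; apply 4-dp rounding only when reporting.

price = 2.1900
boundary = - - - - 97.7680 88.8246 97.7680 107.6120
tree:
2.1900
3.9396 0.7945
6.9109 1.5753 0.1673
11.7511 3.0718 0.3743 0.0000
19.2120 5.8605 0.8372 0.0000 0.0000
28.1554 10.8489 1.8725 0.0000 0.0000 0.0000
36.2808 19.2120 4.1883 0.0000 0.0000 0.0000 0.0000
43.6628 28.1554 9.3680 0.0000 0.0000 0.0000 0.0000 0.0000
50.3696 36.2808 19.2120 0.0000 0.0000 0.0000 0.0000 0.0000 0.0000

params: Δt=0.17550 u=1.10069 d=0.90852 q=0.54684 e^(-rΔt)=0.98658
t_8 payoffs: 50.3696 36.2808 19.2120 0.0000 0.0000 0.0000 0.0000 0.0000 0.0000
t_7: node(7,0) S=73.3172 payoff=43.6628 vs cont=42.0927 → 43.6628 [stop]  node(7,1) S=88.8246 payoff=28.1554 vs cont=26.5852 → 28.1554 [stop]  node(7,2) S=107.6120 payoff=9.3680 vs cont=8.5893 → 9.3680 [stop]  node(7,3) S=130.3731 payoff=0.0000 vs cont=0.0000 → 0.0000 [wait]  node(7,4) S=157.9486 payoff=0.0000 vs cont=0.0000 → 0.0000 [wait]  node(7,5) S=191.3565 payoff=0.0000 vs cont=0.0000 → 0.0000 [wait]  node(7,6) S=231.8305 payoff=0.0000 vs cont=0.0000 → 0.0000 [wait]  node(7,7) S=280.8653 payoff=0.0000 vs cont=0.0000 → 0.0000 [wait]  ⇒ S*(7)=107.6120
t_6: node(6,0) S=80.6992 payoff=36.2808 vs cont=34.7106 → 36.2808 [stop]  node(6,1) S=97.7680 payoff=19.2120 vs cont=17.6418 → 19.2120 [stop]  node(6,2) S=118.4471 payoff=0.0000 vs cont=4.1883 → 4.1883 [wait]  node(6,3) S=143.5000 payoff=0.0000 vs cont=0.0000 → 0.0000 [wait]  node(6,4) S=173.8519 payoff=0.0000 vs cont=0.0000 → 0.0000 [wait]  node(6,5) S=210.6235 payoff=0.0000 vs cont=0.0000 → 0.0000 [wait]  node(6,6) S=255.1728 payoff=0.0000 vs cont=0.0000 → 0.0000 [wait]  ⇒ S*(6)=97.7680
t_5: node(5,0) S=88.8246 payoff=28.1554 vs cont=26.5852 → 28.1554 [stop]  node(5,1) S=107.6120 payoff=9.3680 vs cont=10.8489 → 10.8489 [wait]  node(5,2) S=130.3731 payoff=0.0000 vs cont=1.8725 → 1.8725 [wait]  node(5,3) S=157.9486 payoff=0.0000 vs cont=0.0000 → 0.0000 [wait]  node(5,4) S=191.3565 payoff=0.0000 vs cont=0.0000 → 0.0000 [wait]  node(5,5) S=231.8305 payoff=0.0000 vs cont=0.0000 → 0.0000 [wait]  ⇒ S*(5)=88.8246
t_4: node(4,0) S=97.7680 payoff=19.2120 vs cont=18.4407 → 19.2120 [stop]  node(4,1) S=118.4471 payoff=0.0000 vs cont=5.8605 → 5.8605 [wait]  node(4,2) S=143.5000 payoff=0.0000 vs cont=0.8372 → 0.8372 [wait]  node(4,3) S=173.8519 payoff=0.0000 vs cont=0.0000 → 0.0000 [wait]  node(4,4) S=210.6235 payoff=0.0000 vs cont=0.0000 → 0.0000 [wait]  ⇒ S*(4)=97.7680
t_3: node(3,0) S=107.6120 payoff=9.3680 vs cont=11.7511 → 11.7511 [wait]  node(3,1) S=130.3731 payoff=0.0000 vs cont=3.0718 → 3.0718 [wait]  node(3,2) S=157.9486 payoff=0.0000 vs cont=0.3743 → 0.3743 [wait]  node(3,3) S=191.3565 payoff=0.0000 vs cont=0.0000 → 0.0000 [wait]  ⇒ S*(3)=-
t_2: node(2,0) S=118.4471 payoff=0.0000 vs cont=6.9109 → 6.9109 [wait]  node(2,1) S=143.5000 payoff=0.0000 vs cont=1.5753 → 1.5753 [wait]  node(2,2) S=173.8519 payoff=0.0000 vs cont=0.1673 → 0.1673 [wait]  ⇒ S*(2)=-
t_1: node(1,0) S=130.3731 payoff=0.0000 vs cont=3.9396 → 3.9396 [wait]  node(1,1) S=157.9486 payoff=0.0000 vs cont=0.7945 → 0.7945 [wait]  ⇒ S*(1)=-
t_0: node(0,0) S=143.5000 payoff=0.0000 vs cont=2.1900 → 2.1900 [wait]  ⇒ S*(0)=-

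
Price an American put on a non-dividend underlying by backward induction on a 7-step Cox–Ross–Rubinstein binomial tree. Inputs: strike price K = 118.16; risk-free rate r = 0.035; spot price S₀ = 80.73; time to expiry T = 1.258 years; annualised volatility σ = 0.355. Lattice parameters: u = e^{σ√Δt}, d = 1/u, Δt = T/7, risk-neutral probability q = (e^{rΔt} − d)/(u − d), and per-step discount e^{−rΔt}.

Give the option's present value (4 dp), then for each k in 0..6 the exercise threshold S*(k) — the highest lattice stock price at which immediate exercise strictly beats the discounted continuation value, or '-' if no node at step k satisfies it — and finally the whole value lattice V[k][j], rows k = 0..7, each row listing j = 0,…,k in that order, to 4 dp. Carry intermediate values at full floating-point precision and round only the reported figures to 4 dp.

Δt=0.17971  u=1.16241  d=0.86028  q=0.48333  discount=0.99373
step 7 (expiry): payoffs max(K−S,0) = 90.0071 80.1200 66.7605 48.7094 24.3188 0.0000 0.0000 0.0000
step 6: (k=6,j=0): S=32.7252, (K−S)⁺=85.4348, hold=84.6939 ⇒ V=85.4348 exercise | (k=6,j=1): S=44.2181, (K−S)⁺=73.9419, hold=73.2010 ⇒ V=73.9419 exercise | (k=6,j=2): S=59.7472, (K−S)⁺=58.4128, hold=57.6719 ⇒ V=58.4128 exercise | (k=6,j=3): S=80.7300, (K−S)⁺=37.4300, hold=36.6891 ⇒ V=37.4300 exercise | (k=6,j=4): S=109.0819, (K−S)⁺=9.0781, hold=12.4859 ⇒ V=12.4859 continue | (k=6,j=5): S=147.3907, (K−S)⁺=0.0000, hold=0.0000 ⇒ V=0.0000 continue | (k=6,j=6): S=199.1534, (K−S)⁺=0.0000, hold=0.0000 ⇒ V=0.0000 continue  boundary S*=80.7300
step 5: (k=5,j=0): S=38.0400, (K−S)⁺=80.1200, hold=79.3791 ⇒ V=80.1200 exercise | (k=5,j=1): S=51.3995, (K−S)⁺=66.7605, hold=66.0196 ⇒ V=66.7605 exercise | (k=5,j=2): S=69.4506, (K−S)⁺=48.7094, hold=47.9685 ⇒ V=48.7094 exercise | (k=5,j=3): S=93.8412, (K−S)⁺=24.3188, hold=25.2146 ⇒ V=25.2146 continue | (k=5,j=4): S=126.7977, (K−S)⁺=0.0000, hold=6.4106 ⇒ V=6.4106 continue | (k=5,j=5): S=171.3282, (K−S)⁺=0.0000, hold=0.0000 ⇒ V=0.0000 continue  boundary S*=69.4506
step 4: (k=4,j=0): S=44.2181, (K−S)⁺=73.9419, hold=73.2010 ⇒ V=73.9419 exercise | (k=4,j=1): S=59.7472, (K−S)⁺=58.4128, hold=57.6719 ⇒ V=58.4128 exercise | (k=4,j=2): S=80.7300, (K−S)⁺=37.4300, hold=37.1194 ⇒ V=37.4300 exercise | (k=4,j=3): S=109.0819, (K−S)⁺=9.0781, hold=16.0249 ⇒ V=16.0249 continue | (k=4,j=4): S=147.3907, (K−S)⁺=0.0000, hold=3.2914 ⇒ V=3.2914 continue  boundary S*=80.7300
step 3: (k=3,j=0): S=51.3995, (K−S)⁺=66.7605, hold=66.0196 ⇒ V=66.7605 exercise | (k=3,j=1): S=69.4506, (K−S)⁺=48.7094, hold=47.9685 ⇒ V=48.7094 exercise | (k=3,j=2): S=93.8412, (K−S)⁺=24.3188, hold=26.9144 ⇒ V=26.9144 continue | (k=3,j=3): S=126.7977, (K−S)⁺=0.0000, hold=9.8085 ⇒ V=9.8085 continue  boundary S*=69.4506
step 2: (k=2,j=0): S=59.7472, (K−S)⁺=58.4128, hold=57.6719 ⇒ V=58.4128 exercise | (k=2,j=1): S=80.7300, (K−S)⁺=37.4300, hold=37.9358 ⇒ V=37.9358 continue | (k=2,j=2): S=109.0819, (K−S)⁺=9.0781, hold=18.5297 ⇒ V=18.5297 continue  boundary S*=59.7472
step 1: (k=1,j=0): S=69.4506, (K−S)⁺=48.7094, hold=48.2114 ⇒ V=48.7094 exercise | (k=1,j=1): S=93.8412, (K−S)⁺=24.3188, hold=28.3771 ⇒ V=28.3771 continue  boundary S*=69.4506
step 0: (k=0,j=0): S=80.7300, (K−S)⁺=37.4300, hold=38.6384 ⇒ V=38.6384 continue  boundary S*=-

price = 38.6384
boundary = - 69.4506 59.7472 69.4506 80.7300 69.4506 80.7300
tree:
38.6384
48.7094 28.3771
58.4128 37.9358 18.5297
66.7605 48.7094 26.9144 9.8085
73.9419 58.4128 37.4300 16.0249 3.2914
80.1200 66.7605 48.7094 25.2146 6.4106 0.0000
85.4348 73.9419 58.4128 37.4300 12.4859 0.0000 0.0000
90.0071 80.1200 66.7605 48.7094 24.3188 0.0000 0.0000 0.0000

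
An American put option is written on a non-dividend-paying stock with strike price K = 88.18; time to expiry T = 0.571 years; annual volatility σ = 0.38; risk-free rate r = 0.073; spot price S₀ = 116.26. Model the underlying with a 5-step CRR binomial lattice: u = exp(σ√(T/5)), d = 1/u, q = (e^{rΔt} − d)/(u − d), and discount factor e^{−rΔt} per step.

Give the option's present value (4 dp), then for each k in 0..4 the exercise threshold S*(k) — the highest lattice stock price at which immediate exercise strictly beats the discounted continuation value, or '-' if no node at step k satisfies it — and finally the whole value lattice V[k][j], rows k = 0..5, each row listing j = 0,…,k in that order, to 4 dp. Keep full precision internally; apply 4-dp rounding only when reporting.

price = 2.2086
boundary = - - - - 69.5585
tree:
2.2086
3.9097 0.5475
6.7847 1.1053 0.0000
11.4602 2.2310 0.0000 0.0000
18.6215 4.5034 0.0000 0.0000 0.0000
27.0041 9.0903 0.0000 0.0000 0.0000 0.0000

Δt=0.11420, u=1.13703, d=0.87949, q=0.50045, disc=e^(-rΔt)=0.99170
k=5 terminal: V=max(K-S,0) → 27.0041 9.0903 0.0000 0.0000 0.0000 0.0000
k=4: j=0 S=69.5585 intr=18.6215 cont=17.8894 V=18.6215[EX]; j=1 S=89.9270 intr=0.0000 cont=4.5034 V=4.5034[hold]; j=2 S=116.2600 intr=0.0000 cont=0.0000 V=0.0000[hold]; j=3 S=150.3040 intr=0.0000 cont=0.0000 V=0.0000[hold]; j=4 S=194.3169 intr=0.0000 cont=0.0000 V=0.0000[hold]  S*(4)=69.5585
k=3: j=0 S=79.0897 intr=9.0903 cont=11.4602 V=11.4602[hold]; j=1 S=102.2493 intr=0.0000 cont=2.2310 V=2.2310[hold]; j=2 S=132.1905 intr=0.0000 cont=0.0000 V=0.0000[hold]; j=3 S=170.8994 intr=0.0000 cont=0.0000 V=0.0000[hold]  S*(3)=-
k=2: j=0 S=89.9270 intr=0.0000 cont=6.7847 V=6.7847[hold]; j=1 S=116.2600 intr=0.0000 cont=1.1053 V=1.1053[hold]; j=2 S=150.3040 intr=0.0000 cont=0.0000 V=0.0000[hold]  S*(2)=-
k=1: j=0 S=102.2493 intr=0.0000 cont=3.9097 V=3.9097[hold]; j=1 S=132.1905 intr=0.0000 cont=0.5475 V=0.5475[hold]  S*(1)=-
k=0: j=0 S=116.2600 intr=0.0000 cont=2.2086 V=2.2086[hold]  S*(0)=-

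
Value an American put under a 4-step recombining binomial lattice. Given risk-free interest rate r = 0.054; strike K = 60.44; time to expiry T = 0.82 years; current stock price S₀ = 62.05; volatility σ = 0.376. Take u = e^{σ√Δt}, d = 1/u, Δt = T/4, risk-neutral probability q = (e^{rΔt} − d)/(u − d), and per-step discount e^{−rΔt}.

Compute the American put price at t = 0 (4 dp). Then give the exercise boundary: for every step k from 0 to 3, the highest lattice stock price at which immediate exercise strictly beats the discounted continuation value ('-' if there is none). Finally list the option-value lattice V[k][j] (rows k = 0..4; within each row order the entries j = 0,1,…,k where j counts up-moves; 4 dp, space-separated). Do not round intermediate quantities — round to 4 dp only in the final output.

params: Δt=0.20500 u=1.18559 d=0.84346 q=0.49008 e^(-rΔt)=0.98899
t_4 payoffs: 29.0347 16.2960 0.0000 0.0000 0.0000
t_3: node(3,0) S=37.2338 payoff=23.2062 vs cont=22.5408 → 23.2062 [stop]  node(3,1) S=52.3368 payoff=8.1032 vs cont=8.2182 → 8.2182 [wait]  node(3,2) S=73.5659 payoff=0.0000 vs cont=0.0000 → 0.0000 [wait]  node(3,3) S=103.4061 payoff=0.0000 vs cont=0.0000 → 0.0000 [wait]  ⇒ S*(3)=37.2338
t_2: node(2,0) S=44.1440 payoff=16.2960 vs cont=15.6863 → 16.2960 [stop]  node(2,1) S=62.0500 payoff=0.0000 vs cont=4.1445 → 4.1445 [wait]  node(2,2) S=87.2191 payoff=0.0000 vs cont=0.0000 → 0.0000 [wait]  ⇒ S*(2)=44.1440
t_1: node(1,0) S=52.3368 payoff=8.1032 vs cont=10.2270 → 10.2270 [wait]  node(1,1) S=73.5659 payoff=0.0000 vs cont=2.0901 → 2.0901 [wait]  ⇒ S*(1)=-
t_0: node(0,0) S=62.0500 payoff=0.0000 vs cont=6.1706 → 6.1706 [wait]  ⇒ S*(0)=-

price = 6.1706
boundary = - - 44.1440 37.2338
tree:
6.1706
10.2270 2.0901
16.2960 4.1445 0.0000
23.2062 8.2182 0.0000 0.0000
29.0347 16.2960 0.0000 0.0000 0.0000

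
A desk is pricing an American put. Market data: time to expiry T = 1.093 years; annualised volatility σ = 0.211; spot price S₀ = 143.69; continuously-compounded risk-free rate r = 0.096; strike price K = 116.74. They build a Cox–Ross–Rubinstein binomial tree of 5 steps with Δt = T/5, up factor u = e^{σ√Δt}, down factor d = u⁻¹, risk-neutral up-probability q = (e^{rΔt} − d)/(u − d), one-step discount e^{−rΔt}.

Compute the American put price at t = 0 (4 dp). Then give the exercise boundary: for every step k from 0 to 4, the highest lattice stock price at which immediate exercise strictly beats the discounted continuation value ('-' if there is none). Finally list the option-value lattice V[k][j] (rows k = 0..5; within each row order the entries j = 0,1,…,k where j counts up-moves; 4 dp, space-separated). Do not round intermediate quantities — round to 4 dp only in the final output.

price = 1.1828
boundary = - - - - 96.8389
tree:
1.1828
2.5102 0.2750
5.2028 0.6730 0.0000
10.4321 1.6468 0.0000 0.0000
19.9011 4.0297 0.0000 0.0000 0.0000
28.9984 9.8606 0.0000 0.0000 0.0000 0.0000

Δt=0.21860  u=1.10368  d=0.90606  q=0.58267  discount=0.97923
step 5 (expiry): payoffs max(K−S,0) = 28.9984 9.8606 0.0000 0.0000 0.0000 0.0000
step 4: (k=4,j=0): S=96.8389, (K−S)⁺=19.9011, hold=17.4768 ⇒ V=19.9011 exercise | (k=4,j=1): S=117.9609, (K−S)⁺=0.0000, hold=4.0297 ⇒ V=4.0297 continue | (k=4,j=2): S=143.6900, (K−S)⁺=0.0000, hold=0.0000 ⇒ V=0.0000 continue | (k=4,j=3): S=175.0310, (K−S)⁺=0.0000, hold=0.0000 ⇒ V=0.0000 continue | (k=4,j=4): S=213.2079, (K−S)⁺=0.0000, hold=0.0000 ⇒ V=0.0000 continue  boundary S*=96.8389
step 3: (k=3,j=0): S=106.8794, (K−S)⁺=9.8606, hold=10.4321 ⇒ V=10.4321 continue | (k=3,j=1): S=130.1914, (K−S)⁺=0.0000, hold=1.6468 ⇒ V=1.6468 continue | (k=3,j=2): S=158.5881, (K−S)⁺=0.0000, hold=0.0000 ⇒ V=0.0000 continue | (k=3,j=3): S=193.1786, (K−S)⁺=0.0000, hold=0.0000 ⇒ V=0.0000 continue  boundary S*=-
step 2: (k=2,j=0): S=117.9609, (K−S)⁺=0.0000, hold=5.2028 ⇒ V=5.2028 continue | (k=2,j=1): S=143.6900, (K−S)⁺=0.0000, hold=0.6730 ⇒ V=0.6730 continue | (k=2,j=2): S=175.0310, (K−S)⁺=0.0000, hold=0.0000 ⇒ V=0.0000 continue  boundary S*=-
step 1: (k=1,j=0): S=130.1914, (K−S)⁺=0.0000, hold=2.5102 ⇒ V=2.5102 continue | (k=1,j=1): S=158.5881, (K−S)⁺=0.0000, hold=0.2750 ⇒ V=0.2750 continue  boundary S*=-
step 0: (k=0,j=0): S=143.6900, (K−S)⁺=0.0000, hold=1.1828 ⇒ V=1.1828 continue  boundary S*=-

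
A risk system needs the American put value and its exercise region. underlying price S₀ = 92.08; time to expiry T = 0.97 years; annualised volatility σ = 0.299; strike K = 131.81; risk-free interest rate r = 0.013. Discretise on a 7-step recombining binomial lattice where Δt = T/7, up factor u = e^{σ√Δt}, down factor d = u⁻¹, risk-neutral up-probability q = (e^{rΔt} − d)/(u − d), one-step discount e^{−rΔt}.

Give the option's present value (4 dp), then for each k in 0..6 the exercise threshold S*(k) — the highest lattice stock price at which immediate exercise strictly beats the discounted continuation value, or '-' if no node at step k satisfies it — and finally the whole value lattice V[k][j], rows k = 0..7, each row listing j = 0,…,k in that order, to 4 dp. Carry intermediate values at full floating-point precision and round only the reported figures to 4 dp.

price = 40.5698
boundary = - 82.3810 73.7036 82.3810 92.0800 102.9209 115.0382
tree:
40.5698
49.4290 31.1355
58.1064 40.0161 21.6429
65.8698 49.4290 29.9806 12.7020
72.8155 58.1064 39.7300 19.5433 5.3468
79.0295 65.8698 49.4290 28.8891 9.5037 0.8687
84.5890 72.8155 58.1064 39.7300 16.7718 1.6746 0.0000
89.5629 79.0295 65.8698 49.4290 28.8891 3.2279 0.0000 0.0000

params: Δt=0.13857 u=1.11773 d=0.89467 q=0.48029 e^(-rΔt)=0.99820
t_7 payoffs: 89.5629 79.0295 65.8698 49.4290 28.8891 3.2279 0.0000 0.0000
t_6: node(6,0) S=47.2210 payoff=84.5890 vs cont=84.3518 → 84.5890 [stop]  node(6,1) S=58.9945 payoff=72.8155 vs cont=72.5782 → 72.8155 [stop]  node(6,2) S=73.7036 payoff=58.1064 vs cont=57.8692 → 58.1064 [stop]  node(6,3) S=92.0800 payoff=39.7300 vs cont=39.4928 → 39.7300 [stop]  node(6,4) S=115.0382 payoff=16.7718 vs cont=16.5346 → 16.7718 [stop]  node(6,5) S=143.7206 payoff=0.0000 vs cont=1.6746 → 1.6746 [wait]  node(6,6) S=179.5543 payoff=0.0000 vs cont=0.0000 → 0.0000 [wait]  ⇒ S*(6)=115.0382
t_5: node(5,0) S=52.7805 payoff=79.0295 vs cont=78.7923 → 79.0295 [stop]  node(5,1) S=65.9402 payoff=65.8698 vs cont=65.6326 → 65.8698 [stop]  node(5,2) S=82.3810 payoff=49.4290 vs cont=49.1918 → 49.4290 [stop]  node(5,3) S=102.9209 payoff=28.8891 vs cont=28.6518 → 28.8891 [stop]  node(5,4) S=128.5821 payoff=3.2279 vs cont=9.5037 → 9.5037 [wait]  node(5,5) S=160.6414 payoff=0.0000 vs cont=0.8687 → 0.8687 [wait]  ⇒ S*(5)=102.9209
t_4: node(4,0) S=58.9945 payoff=72.8155 vs cont=72.5782 → 72.8155 [stop]  node(4,1) S=73.7036 payoff=58.1064 vs cont=57.8692 → 58.1064 [stop]  node(4,2) S=92.0800 payoff=39.7300 vs cont=39.4928 → 39.7300 [stop]  node(4,3) S=115.0382 payoff=16.7718 vs cont=19.5433 → 19.5433 [wait]  node(4,4) S=143.7206 payoff=0.0000 vs cont=5.3468 → 5.3468 [wait]  ⇒ S*(4)=92.0800
t_3: node(3,0) S=65.9402 payoff=65.8698 vs cont=65.6326 → 65.8698 [stop]  node(3,1) S=82.3810 payoff=49.4290 vs cont=49.1918 → 49.4290 [stop]  node(3,2) S=102.9209 payoff=28.8891 vs cont=29.9806 → 29.9806 [wait]  node(3,3) S=128.5821 payoff=3.2279 vs cont=12.7020 → 12.7020 [wait]  ⇒ S*(3)=82.3810
t_2: node(2,0) S=73.7036 payoff=58.1064 vs cont=57.8692 → 58.1064 [stop]  node(2,1) S=92.0800 payoff=39.7300 vs cont=40.0161 → 40.0161 [wait]  node(2,2) S=115.0382 payoff=16.7718 vs cont=21.6429 → 21.6429 [wait]  ⇒ S*(2)=73.7036
t_1: node(1,0) S=82.3810 payoff=49.4290 vs cont=49.3289 → 49.4290 [stop]  node(1,1) S=102.9209 payoff=28.8891 vs cont=31.1355 → 31.1355 [wait]  ⇒ S*(1)=82.3810
t_0: node(0,0) S=92.0800 payoff=39.7300 vs cont=40.5698 → 40.5698 [wait]  ⇒ S*(0)=-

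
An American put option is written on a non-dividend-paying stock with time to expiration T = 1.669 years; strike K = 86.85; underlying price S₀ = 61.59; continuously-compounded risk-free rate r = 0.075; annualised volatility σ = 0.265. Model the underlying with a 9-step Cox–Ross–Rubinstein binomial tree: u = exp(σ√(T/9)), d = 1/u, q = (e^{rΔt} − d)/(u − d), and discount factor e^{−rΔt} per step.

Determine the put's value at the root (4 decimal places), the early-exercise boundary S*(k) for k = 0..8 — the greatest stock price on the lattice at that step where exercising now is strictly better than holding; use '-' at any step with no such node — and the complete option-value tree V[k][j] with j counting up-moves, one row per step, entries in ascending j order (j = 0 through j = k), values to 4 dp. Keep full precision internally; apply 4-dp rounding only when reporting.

Δt=0.18544, u=1.12088, d=0.89215, q=0.53273, disc=e^(-rΔt)=0.98619
k=9 terminal: V=max(K-S,0) → 64.7972 59.1433 52.0398 43.1151 31.9023 17.8148 0.1154 0.0000 0.0000 0.0000
k=8: j=0 S=24.7187 intr=62.1313 cont=60.9318 V=62.1313[EX]; j=1 S=31.0561 intr=55.7939 cont=54.5944 V=55.7939[EX]; j=2 S=39.0182 intr=47.8318 cont=46.6322 V=47.8318[EX]; j=3 S=49.0218 intr=37.8282 cont=36.6287 V=37.8282[EX]; j=4 S=61.5900 intr=25.2600 cont=24.0604 V=25.2600[EX]; j=5 S=77.3805 intr=9.4695 cont=8.2699 V=9.4695[EX]; j=6 S=97.2194 intr=0.0000 cont=0.0532 V=0.0532[hold]; j=7 S=122.1446 intr=0.0000 cont=0.0000 V=0.0000[hold]; j=8 S=153.4601 intr=0.0000 cont=0.0000 V=0.0000[hold]  S*(8)=77.3805
k=7: j=0 S=27.7067 intr=59.1433 cont=57.9437 V=59.1433[EX]; j=1 S=34.8102 intr=52.0398 cont=50.8402 V=52.0398[EX]; j=2 S=43.7349 intr=43.1151 cont=41.9155 V=43.1151[EX]; j=3 S=54.9477 intr=31.9023 cont=30.7027 V=31.9023[EX]; j=4 S=69.0352 intr=17.8148 cont=16.6152 V=17.8148[EX]; j=5 S=86.7346 intr=0.1154 cont=4.3916 V=4.3916[hold]; j=6 S=108.9716 intr=0.0000 cont=0.0245 V=0.0245[hold]; j=7 S=136.9099 intr=0.0000 cont=0.0000 V=0.0000[hold]  S*(7)=69.0352
k=6: j=0 S=31.0561 intr=55.7939 cont=54.5944 V=55.7939[EX]; j=1 S=39.0182 intr=47.8318 cont=46.6322 V=47.8318[EX]; j=2 S=49.0218 intr=37.8282 cont=36.6287 V=37.8282[EX]; j=3 S=61.5900 intr=25.2600 cont=24.0604 V=25.2600[EX]; j=4 S=77.3805 intr=9.4695 cont=10.5165 V=10.5165[hold]; j=5 S=97.2194 intr=0.0000 cont=2.0366 V=2.0366[hold]; j=6 S=122.1446 intr=0.0000 cont=0.0113 V=0.0113[hold]  S*(6)=61.5900
k=5: j=0 S=34.8102 intr=52.0398 cont=50.8402 V=52.0398[EX]; j=1 S=43.7349 intr=43.1151 cont=41.9155 V=43.1151[EX]; j=2 S=54.9477 intr=31.9023 cont=30.7027 V=31.9023[EX]; j=3 S=69.0352 intr=17.8148 cont=17.1653 V=17.8148[EX]; j=4 S=86.7346 intr=0.1154 cont=5.9161 V=5.9161[hold]; j=5 S=108.9716 intr=0.0000 cont=0.9444 V=0.9444[hold]  S*(5)=69.0352
k=4: j=0 S=39.0182 intr=47.8318 cont=46.6322 V=47.8318[EX]; j=1 S=49.0218 intr=37.8282 cont=36.6287 V=37.8282[EX]; j=2 S=61.5900 intr=25.2600 cont=24.0604 V=25.2600[EX]; j=3 S=77.3805 intr=9.4695 cont=11.3175 V=11.3175[hold]; j=4 S=97.2194 intr=0.0000 cont=3.2224 V=3.2224[hold]  S*(4)=61.5900
k=3: j=0 S=43.7349 intr=43.1151 cont=41.9155 V=43.1151[EX]; j=1 S=54.9477 intr=31.9023 cont=30.7027 V=31.9023[EX]; j=2 S=69.0352 intr=17.8148 cont=17.5860 V=17.8148[EX]; j=3 S=86.7346 intr=0.1154 cont=6.9082 V=6.9082[hold]  S*(3)=69.0352
k=2: j=0 S=49.0218 intr=37.8282 cont=36.6287 V=37.8282[EX]; j=1 S=61.5900 intr=25.2600 cont=24.0604 V=25.2600[EX]; j=2 S=77.3805 intr=9.4695 cont=11.8387 V=11.8387[hold]  S*(2)=61.5900
k=1: j=0 S=54.9477 intr=31.9023 cont=30.7027 V=31.9023[EX]; j=1 S=69.0352 intr=17.8148 cont=17.8599 V=17.8599[hold]  S*(1)=54.9477
k=0: j=0 S=61.5900 intr=25.2600 cont=24.0841 V=25.2600[EX]  S*(0)=61.5900

price = 25.2600
boundary = 61.5900 54.9477 61.5900 69.0352 61.5900 69.0352 61.5900 69.0352 77.3805
tree:
25.2600
31.9023 17.8599
37.8282 25.2600 11.8387
43.1151 31.9023 17.8148 6.9082
47.8318 37.8282 25.2600 11.3175 3.2224
52.0398 43.1151 31.9023 17.8148 5.9161 0.9444
55.7939 47.8318 37.8282 25.2600 10.5165 2.0366 0.0113
59.1433 52.0398 43.1151 31.9023 17.8148 4.3916 0.0245 0.0000
62.1313 55.7939 47.8318 37.8282 25.2600 9.4695 0.0532 0.0000 0.0000
64.7972 59.1433 52.0398 43.1151 31.9023 17.8148 0.1154 0.0000 0.0000 0.0000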